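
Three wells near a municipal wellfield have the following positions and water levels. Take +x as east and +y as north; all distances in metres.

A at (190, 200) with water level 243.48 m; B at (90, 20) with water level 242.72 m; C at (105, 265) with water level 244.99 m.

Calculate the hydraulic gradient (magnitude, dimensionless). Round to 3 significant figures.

0.0142

Three-point gradient (reference A): Δ to B = (-100, -180, -0.76), Δ to C = (-85, 65, +1.51).
∂h/∂x = -0.01020, ∂h/∂y = +0.009890 (det = -21800).
|∇h| = √(-0.01020² + 0.009890²) = 0.01421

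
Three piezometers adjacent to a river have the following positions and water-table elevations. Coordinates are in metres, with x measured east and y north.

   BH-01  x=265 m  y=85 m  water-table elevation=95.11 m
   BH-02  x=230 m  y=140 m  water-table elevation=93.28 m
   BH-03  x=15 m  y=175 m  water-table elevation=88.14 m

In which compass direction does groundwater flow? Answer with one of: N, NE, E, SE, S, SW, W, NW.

Differences from BH-01: to BH-02 (Δx, Δy, Δh) = (-35, 55, -1.83); to BH-03 = (-250, 90, -6.97).
Solve a·Δx + b·Δy = Δh: det = (-35)·90 − (-250)·55 = 10600.
∂h/∂x = [(-1.83)·90 − (-6.97)·55] / 10600 = +0.02063
∂h/∂y = [(-35)·(-6.97) − (-250)·(-1.83)] / 10600 = -0.02015
Flow = −∇h = (-0.02063 east, +0.02015 north), which points northwest.

NW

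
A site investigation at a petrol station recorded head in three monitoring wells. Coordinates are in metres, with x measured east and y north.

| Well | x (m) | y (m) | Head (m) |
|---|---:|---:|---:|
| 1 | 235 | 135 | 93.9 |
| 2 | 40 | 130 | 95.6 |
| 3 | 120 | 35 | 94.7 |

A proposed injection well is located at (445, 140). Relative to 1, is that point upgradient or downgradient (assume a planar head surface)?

Differences from 1: to 2 (Δx, Δy, Δh) = (-195, -5, +1.7); to 3 = (-115, -100, +0.8).
Determinant of the coordinate differences = (-195)·(-100) − (-115)·(-5) = 18925.
∂h/∂x = [(+1.7)·(-100) − (+0.8)·(-5)] / 18925 = -0.008771
∂h/∂y = [(-195)·(+0.8) − (-115)·(+1.7)] / 18925 = +0.002087
Head at (445, 140) = 93.9 + (-0.008771)·(210) + (+0.002087)·(5) = 92.07 m.
That is lower than the 93.9 m at 1, so the point is downgradient.

downgradient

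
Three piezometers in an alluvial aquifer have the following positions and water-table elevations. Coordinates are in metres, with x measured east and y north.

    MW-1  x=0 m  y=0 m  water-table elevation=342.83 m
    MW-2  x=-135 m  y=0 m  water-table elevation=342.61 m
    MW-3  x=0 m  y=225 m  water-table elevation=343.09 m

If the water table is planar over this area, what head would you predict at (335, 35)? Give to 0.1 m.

∂h/∂x = (342.61 − 342.83) / (-135 − 0) = +0.001630
∂h/∂y = (343.09 − 342.83) / (225 − 0) = +0.001156
h(335, 35) = 342.83 + (+0.001630)·(335) + (+0.001156)·(35) = 342.83 +0.546 +0.040 = 343.416 m.

343.4 m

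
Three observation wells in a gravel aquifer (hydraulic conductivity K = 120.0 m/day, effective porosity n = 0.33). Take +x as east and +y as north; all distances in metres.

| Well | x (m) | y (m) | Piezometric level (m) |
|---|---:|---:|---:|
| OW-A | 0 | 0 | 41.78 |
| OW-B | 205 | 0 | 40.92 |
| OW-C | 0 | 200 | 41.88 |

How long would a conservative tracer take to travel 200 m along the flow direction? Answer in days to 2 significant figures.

∂h/∂x = (40.92 − 41.78) / (205 − 0) = -0.004195
∂h/∂y = (41.88 − 41.78) / (200 − 0) = +0.0005000
|∇h| = √(-0.004195² + 0.0005000²) = 0.004225
Seepage velocity v = K·i/n = 120.0 × 0.004225 / 0.33 = 1.536 m/day.
t = 200 / 1.536 = 130.2 days.

130 days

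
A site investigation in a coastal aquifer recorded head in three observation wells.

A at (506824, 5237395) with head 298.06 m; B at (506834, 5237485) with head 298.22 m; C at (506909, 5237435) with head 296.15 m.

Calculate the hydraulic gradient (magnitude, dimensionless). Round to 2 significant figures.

Three-point gradient (reference A): Δ to B = (10, 90, +0.16), Δ to C = (85, 40, -1.91).
∂h/∂x = -0.02459, ∂h/∂y = +0.004510 (det = -7250).
|∇h| = √(-0.02459² + 0.004510²) = 0.025

0.025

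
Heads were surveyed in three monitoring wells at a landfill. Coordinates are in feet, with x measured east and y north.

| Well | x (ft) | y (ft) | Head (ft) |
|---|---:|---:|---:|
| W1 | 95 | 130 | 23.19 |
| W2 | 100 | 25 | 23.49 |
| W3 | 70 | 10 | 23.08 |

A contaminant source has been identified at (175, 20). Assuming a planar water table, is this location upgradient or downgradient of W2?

upgradient

Taking W1 as reference: W2−W1 = (5, -105, +0.30); W3−W1 = (-25, -120, -0.11).
Solve a·Δx + b·Δy = Δh: det = 5·(-120) − (-25)·(-105) = -3225.
∂h/∂x = [(+0.30)·(-120) − (-0.11)·(-105)] / -3225 = +0.01474
∂h/∂y = [5·(-0.11) − (-25)·(+0.30)] / -3225 = -0.002155
Head at (175, 20) = 23.19 + (+0.01474)·(80) + (-0.002155)·(-110) = 24.61 ft.
That is higher than the 23.49 ft at W2, so the point is upgradient.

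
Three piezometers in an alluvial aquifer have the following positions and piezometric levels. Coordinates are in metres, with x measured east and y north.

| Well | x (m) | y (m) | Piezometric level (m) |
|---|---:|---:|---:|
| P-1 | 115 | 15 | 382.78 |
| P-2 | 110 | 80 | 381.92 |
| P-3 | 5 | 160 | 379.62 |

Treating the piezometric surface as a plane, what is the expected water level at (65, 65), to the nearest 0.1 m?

381.5 m

Differences from P-1: to P-2 (Δx, Δy, Δh) = (-5, 65, -0.86); to P-3 = (-110, 145, -3.16).
Determinant of the coordinate differences = (-5)·145 − (-110)·65 = 6425.
∂h/∂x = [(-0.86)·145 − (-3.16)·65] / 6425 = +0.01256
∂h/∂y = [(-5)·(-3.16) − (-110)·(-0.86)] / 6425 = -0.01226
h(65, 65) = 382.78 + (+0.01256)·(-50) + (-0.01226)·(50) = 382.78 -0.628 -0.613 = 381.539 m.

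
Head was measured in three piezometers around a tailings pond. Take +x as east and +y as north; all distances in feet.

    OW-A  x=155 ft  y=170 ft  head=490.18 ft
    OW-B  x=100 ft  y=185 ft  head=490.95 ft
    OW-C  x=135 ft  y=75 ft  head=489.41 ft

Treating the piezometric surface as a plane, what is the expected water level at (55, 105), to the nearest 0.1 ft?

With h = a·x + b·y + c and OW-A as origin, the differences give:
  (-55)·a + 15·b = +0.77
  (-20)·a + (-95)·b = -0.77
Eliminate b (×(-95) and ×15, subtract): 5525·a = -61.600 → a = ∂h/∂x = -0.01115
Back-substitute: b = ∂h/∂y = +0.01045.
h(55, 105) = 490.18 + (-0.01115)·(-100) + (+0.01045)·(-65) = 490.18 +1.115 -0.679 = 490.616 ft.

490.6 ft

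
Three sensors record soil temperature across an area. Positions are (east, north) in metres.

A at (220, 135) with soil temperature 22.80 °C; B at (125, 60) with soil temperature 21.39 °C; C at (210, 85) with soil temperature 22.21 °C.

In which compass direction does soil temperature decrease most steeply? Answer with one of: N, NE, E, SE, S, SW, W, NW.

SW

Taking A as reference: B−A = (-95, -75, -1.41); C−A = (-10, -50, -0.59).
Solve a·Δx + b·Δy = ΔT: det = (-95)·(-50) − (-10)·(-75) = 4000.
∂T/∂x = [(-1.41)·(-50) − (-0.59)·(-75)] / 4000 = +0.006563
∂T/∂y = [(-95)·(-0.59) − (-10)·(-1.41)] / 4000 = +0.01049
Steepest decrease is along −∇f = (-0.006563 E, -0.01049 N) → southwest.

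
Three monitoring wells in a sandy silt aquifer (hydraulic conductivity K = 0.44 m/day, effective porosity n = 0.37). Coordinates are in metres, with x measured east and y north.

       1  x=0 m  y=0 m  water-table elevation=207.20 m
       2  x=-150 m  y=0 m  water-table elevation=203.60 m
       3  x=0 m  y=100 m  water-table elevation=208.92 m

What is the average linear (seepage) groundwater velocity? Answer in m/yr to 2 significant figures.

∂h/∂x = (203.60 − 207.20) / (-150 − 0) = +0.02400
∂h/∂y = (208.92 − 207.20) / (100 − 0) = +0.01720
|∇h| = √(0.02400² + 0.01720²) = 0.02953
Seepage velocity v = K·i/n = 0.44 × 0.02953 / 0.37 = 0.03512 m/day = 12.83 m/yr.

13 m/yr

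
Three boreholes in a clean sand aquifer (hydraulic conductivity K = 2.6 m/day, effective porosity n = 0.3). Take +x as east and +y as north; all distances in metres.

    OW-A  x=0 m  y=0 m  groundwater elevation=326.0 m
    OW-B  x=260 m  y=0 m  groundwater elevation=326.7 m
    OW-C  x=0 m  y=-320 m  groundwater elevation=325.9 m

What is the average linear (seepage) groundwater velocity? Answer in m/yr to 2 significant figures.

∂h/∂x = (326.7 − 326.0) / (260 − 0) = +0.002692
∂h/∂y = (325.9 − 326.0) / (-320 − 0) = +0.0003125
|∇h| = √(0.002692² + 0.0003125²) = 0.00271
Seepage velocity v = K·i/n = 2.6 × 0.00271 / 0.3 = 0.02349 m/day = 8.58 m/yr.

8.6 m/yr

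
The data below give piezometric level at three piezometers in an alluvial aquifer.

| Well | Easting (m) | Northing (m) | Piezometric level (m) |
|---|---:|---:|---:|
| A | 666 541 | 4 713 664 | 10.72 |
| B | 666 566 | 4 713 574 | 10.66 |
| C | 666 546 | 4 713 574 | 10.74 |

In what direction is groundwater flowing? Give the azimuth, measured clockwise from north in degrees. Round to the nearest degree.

084°

Taking A as reference: B−A = (25, -90, -0.06); C−A = (5, -90, +0.02).
Solve a·Δx + b·Δy = Δh: det = 25·(-90) − 5·(-90) = -1800.
∂h/∂x = [(-0.06)·(-90) − (+0.02)·(-90)] / -1800 = -0.004000
∂h/∂y = [25·(+0.02) − 5·(-0.06)] / -1800 = -0.0004444
Flow direction (−∇h) has components (+0.004000 E, +0.0004444 N).
Azimuth = atan2(E, N) = atan2(+0.004000, +0.0004444) = 83.7° ≈ 084°.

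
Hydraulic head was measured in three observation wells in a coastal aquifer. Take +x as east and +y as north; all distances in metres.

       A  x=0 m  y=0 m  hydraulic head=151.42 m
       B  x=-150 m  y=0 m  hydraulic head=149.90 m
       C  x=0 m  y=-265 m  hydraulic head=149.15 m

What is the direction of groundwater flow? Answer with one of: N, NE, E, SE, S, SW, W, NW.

∂h/∂x = (149.90 − 151.42) / (-150 − 0) = +0.01013
∂h/∂y = (149.15 − 151.42) / (-265 − 0) = +0.008566
Flow = −∇h = (-0.01013 east, -0.008566 north), which points southwest.

SW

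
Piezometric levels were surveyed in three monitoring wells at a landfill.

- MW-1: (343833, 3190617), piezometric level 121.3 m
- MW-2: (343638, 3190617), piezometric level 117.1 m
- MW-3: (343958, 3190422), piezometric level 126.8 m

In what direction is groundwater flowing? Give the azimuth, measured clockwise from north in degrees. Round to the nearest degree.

304°

Three-point gradient (reference MW-1): Δ to MW-2 = (-195, 0, -4.2), Δ to MW-3 = (125, -195, +5.5).
∂h/∂x = +0.02154, ∂h/∂y = -0.01440 (det = 38025).
Flow direction (−∇h) has components (-0.02154 E, +0.01440 N).
Azimuth = atan2(E, N) = atan2(-0.02154, +0.01440) = 303.8° ≈ 304°.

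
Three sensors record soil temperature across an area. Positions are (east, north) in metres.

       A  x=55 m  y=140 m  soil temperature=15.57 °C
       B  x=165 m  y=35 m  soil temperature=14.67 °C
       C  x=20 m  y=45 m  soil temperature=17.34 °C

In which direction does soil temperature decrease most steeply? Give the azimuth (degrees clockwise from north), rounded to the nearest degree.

Differences from A: to B (Δx, Δy, Δh) = (110, -105, -0.90); to C = (-35, -95, +1.77).
Determinant of the coordinate differences = 110·(-95) − (-35)·(-105) = -14125.
∂T/∂x = [(-0.90)·(-95) − (+1.77)·(-105)] / -14125 = -0.01921
∂T/∂y = [110·(+1.77) − (-35)·(-0.90)] / -14125 = -0.01155
Steepest decrease is along −∇f: components (+0.01921 E, +0.01155 N).
Azimuth = atan2(+0.01921, +0.01155) = 59.0° ≈ 059°.

059°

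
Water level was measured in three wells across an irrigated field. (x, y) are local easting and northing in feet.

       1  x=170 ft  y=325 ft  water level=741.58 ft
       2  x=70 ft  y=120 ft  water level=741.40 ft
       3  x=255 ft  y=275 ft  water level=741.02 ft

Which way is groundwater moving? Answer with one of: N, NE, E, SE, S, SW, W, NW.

Taking 1 as reference: 2−1 = (-100, -205, -0.18); 3−1 = (85, -50, -0.56).
Solve a·Δx + b·Δy = Δh: det = (-100)·(-50) − 85·(-205) = 22425.
∂h/∂x = [(-0.18)·(-50) − (-0.56)·(-205)] / 22425 = -0.004718
∂h/∂y = [(-100)·(-0.56) − 85·(-0.18)] / 22425 = +0.003179
Flow = −∇h = (+0.004718 east, -0.003179 north), which points southeast.

SE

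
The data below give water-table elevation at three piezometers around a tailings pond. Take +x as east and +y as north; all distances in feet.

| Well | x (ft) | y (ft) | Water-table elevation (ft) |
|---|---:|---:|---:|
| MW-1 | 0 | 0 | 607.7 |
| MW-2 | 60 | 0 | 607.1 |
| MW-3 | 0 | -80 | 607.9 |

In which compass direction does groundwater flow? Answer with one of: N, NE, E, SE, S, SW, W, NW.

∂h/∂x = (607.1 − 607.7) / (60 − 0) = -0.01000
∂h/∂y = (607.9 − 607.7) / (-80 − 0) = -0.002500
Flow = −∇h = (+0.01000 east, +0.002500 north), which points east.

E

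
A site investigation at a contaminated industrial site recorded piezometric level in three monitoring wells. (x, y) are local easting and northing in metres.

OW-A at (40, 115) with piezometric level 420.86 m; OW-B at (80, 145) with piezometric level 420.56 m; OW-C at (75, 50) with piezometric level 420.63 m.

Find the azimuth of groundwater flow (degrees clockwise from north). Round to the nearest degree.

087°

Taking OW-A as reference: OW-B−OW-A = (40, 30, -0.30); OW-C−OW-A = (35, -65, -0.23).
Determinant of the coordinate differences = 40·(-65) − 35·30 = -3650.
∂h/∂x = [(-0.30)·(-65) − (-0.23)·30] / -3650 = -0.007233
∂h/∂y = [40·(-0.23) − 35·(-0.30)] / -3650 = -0.0003562
Flow direction (−∇h) has components (+0.007233 E, +0.0003562 N).
Azimuth = atan2(E, N) = atan2(+0.007233, +0.0003562) = 87.2° ≈ 087°.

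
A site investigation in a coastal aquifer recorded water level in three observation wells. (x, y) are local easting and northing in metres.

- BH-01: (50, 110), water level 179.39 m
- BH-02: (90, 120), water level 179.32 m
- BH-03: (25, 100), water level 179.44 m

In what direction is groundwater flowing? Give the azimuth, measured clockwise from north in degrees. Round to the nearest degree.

039°

Three-point gradient (reference BH-01): Δ to BH-02 = (40, 10, -0.07), Δ to BH-03 = (-25, -10, +0.05).
∂h/∂x = -0.001333, ∂h/∂y = -0.001667 (det = -150).
Flow direction (−∇h) has components (+0.001333 E, +0.001667 N).
Azimuth = atan2(E, N) = atan2(+0.001333, +0.001667) = 38.7° ≈ 039°.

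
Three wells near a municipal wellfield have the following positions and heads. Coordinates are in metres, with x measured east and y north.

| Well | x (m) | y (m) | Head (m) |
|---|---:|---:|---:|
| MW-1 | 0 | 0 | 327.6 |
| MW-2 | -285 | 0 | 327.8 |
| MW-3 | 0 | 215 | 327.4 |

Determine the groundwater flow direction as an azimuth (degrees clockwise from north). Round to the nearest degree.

∂h/∂x = (327.8 − 327.6) / (-285 − 0) = -0.0007018
∂h/∂y = (327.4 − 327.6) / (215 − 0) = -0.0009302
Flow direction (−∇h) has components (+0.0007018 E, +0.0009302 N).
Azimuth = atan2(E, N) = atan2(+0.0007018, +0.0009302) = 37.0° ≈ 037°.

037°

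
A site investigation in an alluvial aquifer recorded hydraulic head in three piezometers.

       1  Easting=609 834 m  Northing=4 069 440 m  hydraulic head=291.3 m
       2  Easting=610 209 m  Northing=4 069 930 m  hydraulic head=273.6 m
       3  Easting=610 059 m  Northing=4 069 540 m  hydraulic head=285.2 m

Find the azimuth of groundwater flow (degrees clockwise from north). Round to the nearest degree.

036°

Three-point gradient (reference 1): Δ to 2 = (375, 490, -17.7), Δ to 3 = (225, 100, -6.1).
∂h/∂x = -0.01676, ∂h/∂y = -0.02330 (det = -72750).
Flow direction (−∇h) has components (+0.01676 E, +0.02330 N).
Azimuth = atan2(E, N) = atan2(+0.01676, +0.02330) = 35.7° ≈ 036°.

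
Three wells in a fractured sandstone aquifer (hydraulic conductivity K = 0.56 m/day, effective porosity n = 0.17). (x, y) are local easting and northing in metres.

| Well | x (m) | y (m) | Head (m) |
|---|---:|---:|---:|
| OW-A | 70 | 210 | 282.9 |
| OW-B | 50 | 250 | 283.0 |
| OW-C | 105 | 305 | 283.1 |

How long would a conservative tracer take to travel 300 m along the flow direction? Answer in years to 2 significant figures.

With h = a·x + b·y + c and OW-A as origin, the differences give:
  (-20)·a + 40·b = +0.1
  35·a + 95·b = +0.2
Eliminate b (×95 and ×40, subtract): -3300·a = 1.50 → a = ∂h/∂x = -0.0004545
Back-substitute: b = ∂h/∂y = +0.002273.
|∇h| = √(-0.0004545² + 0.002273²) = 0.002318
Seepage velocity v = K·i/n = 0.56 × 0.002318 / 0.17 = 0.007636 m/day.
t = 300 / 0.007636 = 3.929e+04 days = 108 years.

110 years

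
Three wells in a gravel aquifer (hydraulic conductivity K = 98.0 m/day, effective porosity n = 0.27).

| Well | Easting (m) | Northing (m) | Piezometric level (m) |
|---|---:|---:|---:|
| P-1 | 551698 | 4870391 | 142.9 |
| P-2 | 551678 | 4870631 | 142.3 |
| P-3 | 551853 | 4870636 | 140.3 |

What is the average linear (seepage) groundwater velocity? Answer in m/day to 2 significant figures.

4.3 m/day

With h = a·x + b·y + c and P-1 as origin, the differences give:
  (-20)·a + 240·b = -0.6
  155·a + 245·b = -2.6
Eliminate b (×245 and ×240, subtract): -42100·a = 477.00 → a = ∂h/∂x = -0.01133
Back-substitute: b = ∂h/∂y = -0.003444.
|∇h| = √(-0.01133² + -0.003444²) = 0.01184
Seepage velocity v = K·i/n = 98.0 × 0.01184 / 0.27 = 4.297 m/day.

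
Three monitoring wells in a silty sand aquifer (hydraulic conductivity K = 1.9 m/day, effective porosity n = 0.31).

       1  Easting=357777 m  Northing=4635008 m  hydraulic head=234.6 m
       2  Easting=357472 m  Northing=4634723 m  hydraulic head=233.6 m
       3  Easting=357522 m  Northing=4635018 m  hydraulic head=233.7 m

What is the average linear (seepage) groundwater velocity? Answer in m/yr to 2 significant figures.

With h = a·x + b·y + c and 1 as origin, the differences give:
  (-305)·a + (-285)·b = -1.0
  (-255)·a + 10·b = -0.9
Eliminate b (×10 and ×(-285), subtract): -75725·a = -266.50 → a = ∂h/∂x = +0.003519
Back-substitute: b = ∂h/∂y = -0.0002575.
|∇h| = √(0.003519² + -0.0002575²) = 0.003528
Seepage velocity v = K·i/n = 1.9 × 0.003528 / 0.31 = 0.02162 m/day = 7.897 m/yr.

7.9 m/yr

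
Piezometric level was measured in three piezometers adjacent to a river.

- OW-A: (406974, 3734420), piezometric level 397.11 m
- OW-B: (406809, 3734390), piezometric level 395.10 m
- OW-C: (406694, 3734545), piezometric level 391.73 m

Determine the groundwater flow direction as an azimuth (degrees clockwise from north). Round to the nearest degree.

Taking OW-A as reference: OW-B−OW-A = (-165, -30, -2.01); OW-C−OW-A = (-280, 125, -5.38).
Determinant of the coordinate differences = (-165)·125 − (-280)·(-30) = -29025.
∂h/∂x = [(-2.01)·125 − (-5.38)·(-30)] / -29025 = +0.01422
∂h/∂y = [(-165)·(-5.38) − (-280)·(-2.01)] / -29025 = -0.01119
Flow direction (−∇h) has components (-0.01422 E, +0.01119 N).
Azimuth = atan2(E, N) = atan2(-0.01422, +0.01119) = 308.2° ≈ 308°.

308°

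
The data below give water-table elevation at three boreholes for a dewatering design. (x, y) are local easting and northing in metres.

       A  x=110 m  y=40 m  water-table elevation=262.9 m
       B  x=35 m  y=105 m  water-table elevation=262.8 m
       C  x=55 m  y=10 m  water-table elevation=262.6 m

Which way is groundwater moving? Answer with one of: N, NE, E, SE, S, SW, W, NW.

Taking A as reference: B−A = (-75, 65, -0.1); C−A = (-55, -30, -0.3).
Determinant of the coordinate differences = (-75)·(-30) − (-55)·65 = 5825.
∂h/∂x = [(-0.1)·(-30) − (-0.3)·65] / 5825 = +0.003863
∂h/∂y = [(-75)·(-0.3) − (-55)·(-0.1)] / 5825 = +0.002918
Flow = −∇h = (-0.003863 east, -0.002918 north), which points southwest.

SW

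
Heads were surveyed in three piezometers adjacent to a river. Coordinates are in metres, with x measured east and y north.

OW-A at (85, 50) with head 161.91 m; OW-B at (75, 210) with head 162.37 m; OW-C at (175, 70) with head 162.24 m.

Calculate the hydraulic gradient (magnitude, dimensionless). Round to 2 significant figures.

Taking OW-A as reference: OW-B−OW-A = (-10, 160, +0.46); OW-C−OW-A = (90, 20, +0.33).
Determinant of the coordinate differences = (-10)·20 − 90·160 = -14600.
∂h/∂x = [(+0.46)·20 − (+0.33)·160] / -14600 = +0.002986
∂h/∂y = [(-10)·(+0.33) − 90·(+0.46)] / -14600 = +0.003062
|∇h| = √(0.002986² + 0.003062²) = 0.004277

0.0043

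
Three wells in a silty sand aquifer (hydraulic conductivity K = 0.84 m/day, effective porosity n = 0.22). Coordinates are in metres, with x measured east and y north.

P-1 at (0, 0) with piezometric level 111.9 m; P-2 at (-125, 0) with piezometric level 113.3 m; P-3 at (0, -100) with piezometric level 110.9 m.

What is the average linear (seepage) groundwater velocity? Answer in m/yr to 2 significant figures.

∂h/∂x = (113.3 − 111.9) / (-125 − 0) = -0.01120
∂h/∂y = (110.9 − 111.9) / (-100 − 0) = +0.01000
|∇h| = √(-0.01120² + 0.01000²) = 0.01501
Seepage velocity v = K·i/n = 0.84 × 0.01501 / 0.22 = 0.05731 m/day = 20.93 m/yr.

21 m/yr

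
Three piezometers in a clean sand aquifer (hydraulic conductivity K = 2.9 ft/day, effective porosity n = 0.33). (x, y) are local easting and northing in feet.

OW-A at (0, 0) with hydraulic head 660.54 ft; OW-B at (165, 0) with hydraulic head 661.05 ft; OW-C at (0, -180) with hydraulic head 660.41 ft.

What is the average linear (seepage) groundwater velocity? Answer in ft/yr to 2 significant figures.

∂h/∂x = (661.05 − 660.54) / (165 − 0) = +0.003091
∂h/∂y = (660.41 − 660.54) / (-180 − 0) = +0.0007222
|∇h| = √(0.003091² + 0.0007222²) = 0.003174
Seepage velocity v = K·i/n = 2.9 × 0.003174 / 0.33 = 0.02789 ft/day = 10.19 ft/yr.

10 ft/yr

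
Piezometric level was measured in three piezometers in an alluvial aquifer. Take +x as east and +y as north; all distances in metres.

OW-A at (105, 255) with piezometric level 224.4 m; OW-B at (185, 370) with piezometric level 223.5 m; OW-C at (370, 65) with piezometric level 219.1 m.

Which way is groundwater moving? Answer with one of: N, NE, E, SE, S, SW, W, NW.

E

Differences from OW-A: to OW-B (Δx, Δy, Δh) = (80, 115, -0.9); to OW-C = (265, -190, -5.3).
Determinant of the coordinate differences = 80·(-190) − 265·115 = -45675.
∂h/∂x = [(-0.9)·(-190) − (-5.3)·115] / -45675 = -0.01709
∂h/∂y = [80·(-5.3) − 265·(-0.9)] / -45675 = +0.004061
Flow = −∇h = (+0.01709 east, -0.004061 north), which points east.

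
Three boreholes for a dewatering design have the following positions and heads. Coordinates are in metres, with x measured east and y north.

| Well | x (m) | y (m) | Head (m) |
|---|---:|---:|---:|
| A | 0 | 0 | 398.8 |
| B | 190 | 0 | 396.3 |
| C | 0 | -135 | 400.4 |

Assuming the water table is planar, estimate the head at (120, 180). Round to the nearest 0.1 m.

395.1 m

∂h/∂x = (396.3 − 398.8) / (190 − 0) = -0.01316
∂h/∂y = (400.4 − 398.8) / (-135 − 0) = -0.01185
h(120, 180) = 398.8 + (-0.01316)·(120) + (-0.01185)·(180) = 398.8 -1.579 -2.133 = 395.088 m.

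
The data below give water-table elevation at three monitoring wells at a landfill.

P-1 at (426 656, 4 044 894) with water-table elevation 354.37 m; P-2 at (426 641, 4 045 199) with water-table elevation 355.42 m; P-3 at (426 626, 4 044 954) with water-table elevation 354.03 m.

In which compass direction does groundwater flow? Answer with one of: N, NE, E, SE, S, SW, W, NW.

Differences from P-1: to P-2 (Δx, Δy, Δh) = (-15, 305, +1.05); to P-3 = (-30, 60, -0.34).
Solve a·Δx + b·Δy = Δh: det = (-15)·60 − (-30)·305 = 8250.
∂h/∂x = [(+1.05)·60 − (-0.34)·305] / 8250 = +0.02021
∂h/∂y = [(-15)·(-0.34) − (-30)·(+1.05)] / 8250 = +0.004436
Flow = −∇h = (-0.02021 east, -0.004436 north), which points west.

W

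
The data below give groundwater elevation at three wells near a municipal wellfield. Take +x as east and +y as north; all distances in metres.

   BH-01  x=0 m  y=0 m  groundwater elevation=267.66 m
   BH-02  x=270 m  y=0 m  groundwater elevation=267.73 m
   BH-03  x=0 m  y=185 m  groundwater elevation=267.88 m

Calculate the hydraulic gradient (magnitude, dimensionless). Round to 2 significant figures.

∂h/∂x = (267.73 − 267.66) / (270 − 0) = +0.0002593
∂h/∂y = (267.88 − 267.66) / (185 − 0) = +0.001189
|∇h| = √(0.0002593² + 0.001189²) = 0.001217

0.0012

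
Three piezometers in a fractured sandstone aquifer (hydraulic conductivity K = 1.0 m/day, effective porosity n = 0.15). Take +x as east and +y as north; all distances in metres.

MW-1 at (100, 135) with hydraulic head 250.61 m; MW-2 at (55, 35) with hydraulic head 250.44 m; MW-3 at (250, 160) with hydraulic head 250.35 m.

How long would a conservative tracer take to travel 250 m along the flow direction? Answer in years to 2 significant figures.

30 years

With h = a·x + b·y + c and MW-1 as origin, the differences give:
  (-45)·a + (-100)·b = -0.17
  150·a + 25·b = -0.26
Eliminate b (×25 and ×(-100), subtract): 13875·a = -30.250 → a = ∂h/∂x = -0.002180
Back-substitute: b = ∂h/∂y = +0.002681.
|∇h| = √(-0.002180² + 0.002681²) = 0.003455
Seepage velocity v = K·i/n = 1.0 × 0.003455 / 0.15 = 0.02303 m/day.
t = 250 / 0.02303 = 1.086e+04 days = 29.7 years.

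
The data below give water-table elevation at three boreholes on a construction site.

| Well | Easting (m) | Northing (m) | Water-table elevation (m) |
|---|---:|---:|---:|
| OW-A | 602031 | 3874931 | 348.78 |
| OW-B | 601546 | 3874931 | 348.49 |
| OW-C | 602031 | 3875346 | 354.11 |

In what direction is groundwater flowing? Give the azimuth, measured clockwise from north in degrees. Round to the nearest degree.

183°

∂h/∂x = (348.49 − 348.78) / (601546 − 602031) = +0.0005979
∂h/∂y = (354.11 − 348.78) / (3875346 − 3874931) = +0.01284
Flow direction (−∇h) has components (-0.0005979 E, -0.01284 N).
Azimuth = atan2(E, N) = atan2(-0.0005979, -0.01284) = 182.7° ≈ 183°.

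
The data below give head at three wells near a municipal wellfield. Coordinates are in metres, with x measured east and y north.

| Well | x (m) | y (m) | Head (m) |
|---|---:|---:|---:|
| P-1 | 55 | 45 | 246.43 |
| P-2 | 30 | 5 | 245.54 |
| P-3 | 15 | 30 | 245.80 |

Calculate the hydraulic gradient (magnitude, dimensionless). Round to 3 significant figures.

Differences from P-1: to P-2 (Δx, Δy, Δh) = (-25, -40, -0.89); to P-3 = (-40, -15, -0.63).
Determinant of the coordinate differences = (-25)·(-15) − (-40)·(-40) = -1225.
∂h/∂x = [(-0.89)·(-15) − (-0.63)·(-40)] / -1225 = +0.009673
∂h/∂y = [(-25)·(-0.63) − (-40)·(-0.89)] / -1225 = +0.01620
|∇h| = √(0.009673² + 0.01620²) = 0.01887

0.0189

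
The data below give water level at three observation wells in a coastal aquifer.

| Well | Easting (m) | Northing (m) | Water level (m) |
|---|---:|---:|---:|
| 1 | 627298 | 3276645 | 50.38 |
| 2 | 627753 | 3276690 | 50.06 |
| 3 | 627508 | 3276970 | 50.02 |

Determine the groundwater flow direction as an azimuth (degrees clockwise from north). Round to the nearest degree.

Taking 1 as reference: 2−1 = (455, 45, -0.32); 3−1 = (210, 325, -0.36).
Solve a·Δx + b·Δy = Δh: det = 455·325 − 210·45 = 138425.
∂h/∂x = [(-0.32)·325 − (-0.36)·45] / 138425 = -0.0006343
∂h/∂y = [455·(-0.36) − 210·(-0.32)] / 138425 = -0.0006979
Flow direction (−∇h) has components (+0.0006343 E, +0.0006979 N).
Azimuth = atan2(E, N) = atan2(+0.0006343, +0.0006979) = 42.3° ≈ 042°.

042°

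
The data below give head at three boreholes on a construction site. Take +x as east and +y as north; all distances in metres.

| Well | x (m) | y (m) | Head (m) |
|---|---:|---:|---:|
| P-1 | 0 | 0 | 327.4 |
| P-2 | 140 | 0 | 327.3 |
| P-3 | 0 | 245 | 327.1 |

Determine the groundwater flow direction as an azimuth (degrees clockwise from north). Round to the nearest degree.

∂h/∂x = (327.3 − 327.4) / (140 − 0) = -0.0007143
∂h/∂y = (327.1 − 327.4) / (245 − 0) = -0.001224
Flow direction (−∇h) has components (+0.0007143 E, +0.001224 N).
Azimuth = atan2(E, N) = atan2(+0.0007143, +0.001224) = 30.3° ≈ 030°.

030°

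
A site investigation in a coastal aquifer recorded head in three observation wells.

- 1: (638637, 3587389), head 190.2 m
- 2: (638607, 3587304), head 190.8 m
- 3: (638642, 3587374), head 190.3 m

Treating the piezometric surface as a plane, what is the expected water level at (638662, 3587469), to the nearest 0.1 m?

189.6 m

Three-point gradient (reference 1): Δ to 2 = (-30, -85, +0.6), Δ to 3 = (5, -15, +0.1).
∂h/∂x = -0.0005714, ∂h/∂y = -0.006857 (det = 875).
h(638662, 3587469) = 190.2 + (-0.0005714)·(25) + (-0.006857)·(80) = 190.2 -0.014 -0.549 = 189.637 m.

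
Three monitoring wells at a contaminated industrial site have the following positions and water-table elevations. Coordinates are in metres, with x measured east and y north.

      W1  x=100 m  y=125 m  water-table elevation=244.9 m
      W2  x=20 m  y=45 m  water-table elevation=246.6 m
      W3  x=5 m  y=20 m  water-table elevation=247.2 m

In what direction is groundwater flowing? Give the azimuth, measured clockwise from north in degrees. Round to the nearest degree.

346°

Three-point gradient (reference W1): Δ to W2 = (-80, -80, +1.7), Δ to W3 = (-95, -105, +2.3).
∂h/∂x = +0.006875, ∂h/∂y = -0.02812 (det = 800).
Flow direction (−∇h) has components (-0.006875 E, +0.02812 N).
Azimuth = atan2(E, N) = atan2(-0.006875, +0.02812) = 346.3° ≈ 346°.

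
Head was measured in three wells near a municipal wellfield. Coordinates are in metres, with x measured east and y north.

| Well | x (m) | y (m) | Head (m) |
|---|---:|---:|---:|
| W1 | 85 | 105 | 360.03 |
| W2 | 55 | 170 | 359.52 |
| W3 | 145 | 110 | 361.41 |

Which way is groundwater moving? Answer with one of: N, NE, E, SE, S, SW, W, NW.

W

Differences from W1: to W2 (Δx, Δy, Δh) = (-30, 65, -0.51); to W3 = (60, 5, +1.38).
Solve a·Δx + b·Δy = Δh: det = (-30)·5 − 60·65 = -4050.
∂h/∂x = [(-0.51)·5 − (+1.38)·65] / -4050 = +0.02278
∂h/∂y = [(-30)·(+1.38) − 60·(-0.51)] / -4050 = +0.002667
Flow = −∇h = (-0.02278 east, -0.002667 north), which points west.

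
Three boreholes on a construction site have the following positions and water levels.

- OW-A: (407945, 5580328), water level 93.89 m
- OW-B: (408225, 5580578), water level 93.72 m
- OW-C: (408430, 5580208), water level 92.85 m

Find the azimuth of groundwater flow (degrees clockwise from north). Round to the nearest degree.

Differences from OW-A: to OW-B (Δx, Δy, Δh) = (280, 250, -0.17); to OW-C = (485, -120, -1.04).
Solve a·Δx + b·Δy = Δh: det = 280·(-120) − 485·250 = -154850.
∂h/∂x = [(-0.17)·(-120) − (-1.04)·250] / -154850 = -0.001811
∂h/∂y = [280·(-1.04) − 485·(-0.17)] / -154850 = +0.001348
Flow direction (−∇h) has components (+0.001811 E, -0.001348 N).
Azimuth = atan2(E, N) = atan2(+0.001811, -0.001348) = 126.7° ≈ 127°.

127°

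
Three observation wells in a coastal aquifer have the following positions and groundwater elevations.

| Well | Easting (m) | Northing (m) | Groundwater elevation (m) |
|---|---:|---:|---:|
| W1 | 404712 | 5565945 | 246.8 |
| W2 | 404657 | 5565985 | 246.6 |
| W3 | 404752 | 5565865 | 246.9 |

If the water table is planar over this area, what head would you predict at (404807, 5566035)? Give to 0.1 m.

247.3 m

With h = a·x + b·y + c and W1 as origin, the differences give:
  (-55)·a + 40·b = -0.2
  40·a + (-80)·b = +0.1
Eliminate b (×(-80) and ×40, subtract): 2800·a = 12.00 → a = ∂h/∂x = +0.004286
Back-substitute: b = ∂h/∂y = +0.0008929.
h(404807, 5566035) = 246.8 + (+0.004286)·(95) + (+0.0008929)·(90) = 246.8 +0.407 +0.080 = 247.287 m.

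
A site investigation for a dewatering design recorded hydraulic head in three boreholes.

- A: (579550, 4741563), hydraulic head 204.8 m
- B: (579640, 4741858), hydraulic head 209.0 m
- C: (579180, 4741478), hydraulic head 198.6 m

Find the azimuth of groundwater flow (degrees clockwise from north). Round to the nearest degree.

Taking A as reference: B−A = (90, 295, +4.2); C−A = (-370, -85, -6.2).
Determinant of the coordinate differences = 90·(-85) − (-370)·295 = 101500.
∂h/∂x = [(+4.2)·(-85) − (-6.2)·295] / 101500 = +0.01450
∂h/∂y = [90·(-6.2) − (-370)·(+4.2)] / 101500 = +0.009813
Flow direction (−∇h) has components (-0.01450 E, -0.009813 N).
Azimuth = atan2(E, N) = atan2(-0.01450, -0.009813) = 235.9° ≈ 236°.

236°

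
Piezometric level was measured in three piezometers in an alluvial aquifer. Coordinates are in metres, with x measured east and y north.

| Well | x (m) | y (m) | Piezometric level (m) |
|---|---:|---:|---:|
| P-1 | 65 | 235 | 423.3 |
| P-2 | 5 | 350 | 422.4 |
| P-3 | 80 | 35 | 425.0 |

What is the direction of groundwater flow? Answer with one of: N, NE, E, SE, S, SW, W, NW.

N

With h = a·x + b·y + c and P-1 as origin, the differences give:
  (-60)·a + 115·b = -0.9
  15·a + (-200)·b = +1.7
Eliminate b (×(-200) and ×115, subtract): 10275·a = -15.50 → a = ∂h/∂x = -0.001509
Back-substitute: b = ∂h/∂y = -0.008613.
Flow = −∇h = (+0.001509 east, +0.008613 north), which points north.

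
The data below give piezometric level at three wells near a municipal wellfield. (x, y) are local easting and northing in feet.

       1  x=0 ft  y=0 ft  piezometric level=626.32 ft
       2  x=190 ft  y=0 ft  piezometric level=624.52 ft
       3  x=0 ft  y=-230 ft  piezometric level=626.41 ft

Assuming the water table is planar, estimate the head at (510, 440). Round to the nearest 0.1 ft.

621.3 ft

∂h/∂x = (624.52 − 626.32) / (190 − 0) = -0.009474
∂h/∂y = (626.41 − 626.32) / (-230 − 0) = -0.0003913
h(510, 440) = 626.32 + (-0.009474)·(510) + (-0.0003913)·(440) = 626.32 -4.832 -0.172 = 621.316 ft.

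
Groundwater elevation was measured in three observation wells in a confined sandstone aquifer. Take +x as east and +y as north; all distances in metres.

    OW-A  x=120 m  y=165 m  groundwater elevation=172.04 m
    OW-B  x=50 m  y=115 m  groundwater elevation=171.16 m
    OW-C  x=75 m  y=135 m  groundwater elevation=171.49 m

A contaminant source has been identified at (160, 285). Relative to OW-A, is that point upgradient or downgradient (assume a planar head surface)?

upgradient

Taking OW-A as reference: OW-B−OW-A = (-70, -50, -0.88); OW-C−OW-A = (-45, -30, -0.55).
Determinant of the coordinate differences = (-70)·(-30) − (-45)·(-50) = -150.
∂h/∂x = [(-0.88)·(-30) − (-0.55)·(-50)] / -150 = +0.007333
∂h/∂y = [(-70)·(-0.55) − (-45)·(-0.88)] / -150 = +0.007333
Head at (160, 285) = 172.04 + (+0.007333)·(40) + (+0.007333)·(120) = 173.21 m.
That is higher than the 172.04 m at OW-A, so the point is upgradient.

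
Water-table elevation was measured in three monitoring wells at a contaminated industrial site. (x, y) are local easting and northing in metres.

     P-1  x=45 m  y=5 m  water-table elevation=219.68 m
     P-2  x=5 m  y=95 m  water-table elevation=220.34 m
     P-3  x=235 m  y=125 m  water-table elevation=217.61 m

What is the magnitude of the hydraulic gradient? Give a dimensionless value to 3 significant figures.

Three-point gradient (reference P-1): Δ to P-2 = (-40, 90, +0.66), Δ to P-3 = (190, 120, -2.07).
∂h/∂x = -0.01212, ∂h/∂y = +0.001945 (det = -21900).
|∇h| = √(-0.01212² + 0.001945²) = 0.01228

0.0123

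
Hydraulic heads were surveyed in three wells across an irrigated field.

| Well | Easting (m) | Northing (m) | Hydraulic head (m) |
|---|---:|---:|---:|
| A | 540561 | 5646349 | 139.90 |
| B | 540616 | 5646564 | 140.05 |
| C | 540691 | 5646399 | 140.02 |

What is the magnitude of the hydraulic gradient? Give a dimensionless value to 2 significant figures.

0.00089

With h = a·x + b·y + c and A as origin, the differences give:
  55·a + 215·b = +0.15
  130·a + 50·b = +0.12
Eliminate b (×50 and ×215, subtract): -25200·a = -18.300 → a = ∂h/∂x = +0.0007262
Back-substitute: b = ∂h/∂y = +0.0005119.
|∇h| = √(0.0007262² + 0.0005119²) = 0.0008885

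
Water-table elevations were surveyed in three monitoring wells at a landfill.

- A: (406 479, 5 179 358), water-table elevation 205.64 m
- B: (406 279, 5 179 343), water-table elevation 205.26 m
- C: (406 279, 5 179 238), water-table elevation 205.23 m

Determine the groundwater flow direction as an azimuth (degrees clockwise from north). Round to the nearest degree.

Three-point gradient (reference A): Δ to B = (-200, -15, -0.38), Δ to C = (-200, -120, -0.41).
∂h/∂x = +0.001879, ∂h/∂y = +0.0002857 (det = 21000).
Flow direction (−∇h) has components (-0.001879 E, -0.0002857 N).
Azimuth = atan2(E, N) = atan2(-0.001879, -0.0002857) = 261.4° ≈ 261°.

261°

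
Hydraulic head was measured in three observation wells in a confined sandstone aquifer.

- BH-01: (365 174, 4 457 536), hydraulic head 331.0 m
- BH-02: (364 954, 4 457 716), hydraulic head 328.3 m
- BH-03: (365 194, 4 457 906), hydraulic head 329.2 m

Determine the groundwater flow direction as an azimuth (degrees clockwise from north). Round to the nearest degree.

Taking BH-01 as reference: BH-02−BH-01 = (-220, 180, -2.7); BH-03−BH-01 = (20, 370, -1.8).
Solve a·Δx + b·Δy = Δh: det = (-220)·370 − 20·180 = -85000.
∂h/∂x = [(-2.7)·370 − (-1.8)·180] / -85000 = +0.007941
∂h/∂y = [(-220)·(-1.8) − 20·(-2.7)] / -85000 = -0.005294
Flow direction (−∇h) has components (-0.007941 E, +0.005294 N).
Azimuth = atan2(E, N) = atan2(-0.007941, +0.005294) = 303.7° ≈ 304°.

304°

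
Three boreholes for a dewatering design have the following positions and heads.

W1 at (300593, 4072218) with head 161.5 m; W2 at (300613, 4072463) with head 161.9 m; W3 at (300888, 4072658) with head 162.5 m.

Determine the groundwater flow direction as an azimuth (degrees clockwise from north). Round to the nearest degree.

215°

Taking W1 as reference: W2−W1 = (20, 245, +0.4); W3−W1 = (295, 440, +1.0).
Determinant of the coordinate differences = 20·440 − 295·245 = -63475.
∂h/∂x = [(+0.4)·440 − (+1.0)·245] / -63475 = +0.001087
∂h/∂y = [20·(+1.0) − 295·(+0.4)] / -63475 = +0.001544
Flow direction (−∇h) has components (-0.001087 E, -0.001544 N).
Azimuth = atan2(E, N) = atan2(-0.001087, -0.001544) = 215.1° ≈ 215°.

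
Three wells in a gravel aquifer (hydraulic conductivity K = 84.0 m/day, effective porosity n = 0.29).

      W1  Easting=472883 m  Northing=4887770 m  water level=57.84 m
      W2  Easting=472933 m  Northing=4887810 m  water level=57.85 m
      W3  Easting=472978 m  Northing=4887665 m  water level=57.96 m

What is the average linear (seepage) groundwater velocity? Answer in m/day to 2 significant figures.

0.25 m/day

Three-point gradient (reference W1): Δ to W2 = (50, 40, +0.01), Δ to W3 = (95, -105, +0.12).
∂h/∂x = +0.0006464, ∂h/∂y = -0.0005580 (det = -9050).
|∇h| = √(0.0006464² + -0.0005580²) = 0.0008539
Seepage velocity v = K·i/n = 84.0 × 0.0008539 / 0.29 = 0.2473 m/day.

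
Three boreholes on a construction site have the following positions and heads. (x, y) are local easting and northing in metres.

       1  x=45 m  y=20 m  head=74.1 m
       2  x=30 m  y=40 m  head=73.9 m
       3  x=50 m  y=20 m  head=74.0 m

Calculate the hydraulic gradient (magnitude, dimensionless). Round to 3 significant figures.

Taking 1 as reference: 2−1 = (-15, 20, -0.2); 3−1 = (5, 0, -0.1).
Determinant of the coordinate differences = (-15)·0 − 5·20 = -100.
∂h/∂x = [(-0.2)·0 − (-0.1)·20] / -100 = -0.02000
∂h/∂y = [(-15)·(-0.1) − 5·(-0.2)] / -100 = -0.02500
|∇h| = √(-0.02000² + -0.02500²) = 0.03202

0.0320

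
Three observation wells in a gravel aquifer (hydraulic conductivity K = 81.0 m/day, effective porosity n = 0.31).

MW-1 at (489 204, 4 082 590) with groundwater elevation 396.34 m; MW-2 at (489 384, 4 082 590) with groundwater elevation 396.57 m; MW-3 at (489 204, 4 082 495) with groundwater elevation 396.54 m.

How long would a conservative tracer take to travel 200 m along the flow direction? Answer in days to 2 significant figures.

∂h/∂x = (396.57 − 396.34) / (489384 − 489204) = +0.001278
∂h/∂y = (396.54 − 396.34) / (4082495 − 4082590) = -0.002105
|∇h| = √(0.001278² + -0.002105²) = 0.002463
Seepage velocity v = K·i/n = 81.0 × 0.002463 / 0.31 = 0.6436 m/day.
t = 200 / 0.6436 = 310.8 days.

310 days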